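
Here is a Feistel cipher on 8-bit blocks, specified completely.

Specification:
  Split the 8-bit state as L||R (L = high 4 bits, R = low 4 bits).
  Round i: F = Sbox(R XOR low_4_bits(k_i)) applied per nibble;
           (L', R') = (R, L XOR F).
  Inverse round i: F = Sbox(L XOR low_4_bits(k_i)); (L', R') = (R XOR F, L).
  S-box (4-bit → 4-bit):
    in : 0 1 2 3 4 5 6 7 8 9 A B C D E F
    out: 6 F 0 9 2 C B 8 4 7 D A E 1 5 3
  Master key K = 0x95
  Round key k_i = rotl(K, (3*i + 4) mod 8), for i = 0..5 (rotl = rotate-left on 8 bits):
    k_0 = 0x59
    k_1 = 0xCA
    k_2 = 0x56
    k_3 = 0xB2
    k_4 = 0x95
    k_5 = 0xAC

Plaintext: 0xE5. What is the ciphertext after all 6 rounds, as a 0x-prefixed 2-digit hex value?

0x9C

s_0 = plaintext = 0xE5
s_1 = Round(s_0, k_0) = 0x50
s_2 = Round(s_1, k_1) = 0x08
s_3 = Round(s_2, k_2) = 0x85
s_4 = Round(s_3, k_3) = 0x50
s_5 = Round(s_4, k_4) = 0x09
s_6 = Round(s_5, k_5) = 0x9C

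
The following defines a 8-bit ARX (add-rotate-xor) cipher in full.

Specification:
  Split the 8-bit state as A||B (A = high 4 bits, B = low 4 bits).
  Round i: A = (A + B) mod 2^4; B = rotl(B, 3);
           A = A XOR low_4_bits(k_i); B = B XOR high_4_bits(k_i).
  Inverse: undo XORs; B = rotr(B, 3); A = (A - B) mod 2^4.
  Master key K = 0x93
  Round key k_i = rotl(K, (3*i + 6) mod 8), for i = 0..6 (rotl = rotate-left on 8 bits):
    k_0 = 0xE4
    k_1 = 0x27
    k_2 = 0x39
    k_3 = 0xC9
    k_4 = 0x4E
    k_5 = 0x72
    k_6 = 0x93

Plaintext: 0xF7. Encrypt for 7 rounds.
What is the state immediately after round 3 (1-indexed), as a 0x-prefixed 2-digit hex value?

s_0 = plaintext = 0xF7
s_1 = Round(s_0, k_0) = 0x25
s_2 = Round(s_1, k_1) = 0x08
s_3 = Round(s_2, k_2) = 0x17
s_4 = Round(s_3, k_3) = 0x17
s_5 = Round(s_4, k_4) = 0x6F
s_6 = Round(s_5, k_5) = 0x78
s_7 = Round(s_6, k_6) = 0xCD

0x17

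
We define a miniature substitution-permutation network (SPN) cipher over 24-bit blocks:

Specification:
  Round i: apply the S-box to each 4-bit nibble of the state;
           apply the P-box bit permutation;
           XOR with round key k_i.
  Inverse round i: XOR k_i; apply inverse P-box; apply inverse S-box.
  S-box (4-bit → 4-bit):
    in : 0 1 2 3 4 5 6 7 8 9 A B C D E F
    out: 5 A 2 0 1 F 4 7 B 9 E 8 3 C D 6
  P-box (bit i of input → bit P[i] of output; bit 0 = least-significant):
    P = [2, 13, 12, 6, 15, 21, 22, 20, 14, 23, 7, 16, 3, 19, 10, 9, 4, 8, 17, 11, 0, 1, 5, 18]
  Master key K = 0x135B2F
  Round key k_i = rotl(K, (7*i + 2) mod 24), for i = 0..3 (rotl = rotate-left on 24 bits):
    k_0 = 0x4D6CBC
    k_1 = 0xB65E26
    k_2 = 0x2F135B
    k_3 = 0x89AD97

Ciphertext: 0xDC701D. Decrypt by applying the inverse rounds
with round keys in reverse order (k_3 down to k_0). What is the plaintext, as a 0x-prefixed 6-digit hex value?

s_0 = ciphertext = 0xDC701D
s_1 = InvRound(s_0, k_3) = 0x110EE6
s_2 = InvRound(s_1, k_2) = 0xE57610
s_3 = InvRound(s_2, k_1) = 0xFE3BDC
s_4 = InvRound(s_3, k_0) = 0x6FD81D

0x6FD81D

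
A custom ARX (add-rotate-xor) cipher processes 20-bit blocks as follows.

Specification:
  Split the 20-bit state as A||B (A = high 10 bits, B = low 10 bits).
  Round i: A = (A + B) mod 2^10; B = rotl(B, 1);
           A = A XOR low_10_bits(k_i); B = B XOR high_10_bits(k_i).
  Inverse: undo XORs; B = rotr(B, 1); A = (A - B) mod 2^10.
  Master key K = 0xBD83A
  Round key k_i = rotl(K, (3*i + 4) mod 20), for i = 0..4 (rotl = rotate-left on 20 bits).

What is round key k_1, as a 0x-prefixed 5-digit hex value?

K = 0xBD83A
k_0 = rotl(K, (3*0+4) mod 20) = rotl(K, 4) = 0xD83AB
k_1 = rotl(K, (3*1+4) mod 20) = rotl(K, 7) = 0xC1D5E

0xC1D5E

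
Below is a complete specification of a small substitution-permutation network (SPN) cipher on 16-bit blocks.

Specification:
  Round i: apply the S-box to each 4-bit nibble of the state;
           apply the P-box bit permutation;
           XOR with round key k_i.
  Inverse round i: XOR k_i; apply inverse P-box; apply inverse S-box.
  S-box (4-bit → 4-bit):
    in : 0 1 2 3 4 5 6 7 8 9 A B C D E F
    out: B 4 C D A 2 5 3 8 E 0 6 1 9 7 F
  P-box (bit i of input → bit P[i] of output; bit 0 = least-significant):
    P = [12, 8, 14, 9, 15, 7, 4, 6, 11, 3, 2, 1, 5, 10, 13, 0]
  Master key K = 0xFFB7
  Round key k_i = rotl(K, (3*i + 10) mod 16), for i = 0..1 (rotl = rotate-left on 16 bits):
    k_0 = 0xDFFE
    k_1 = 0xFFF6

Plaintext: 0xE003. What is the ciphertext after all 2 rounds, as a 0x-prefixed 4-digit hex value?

0xDCE3

s_0 = plaintext = 0xE003
s_1 = Round(s_0, k_0) = 0x2114
s_2 = Round(s_1, k_1) = 0xDCE3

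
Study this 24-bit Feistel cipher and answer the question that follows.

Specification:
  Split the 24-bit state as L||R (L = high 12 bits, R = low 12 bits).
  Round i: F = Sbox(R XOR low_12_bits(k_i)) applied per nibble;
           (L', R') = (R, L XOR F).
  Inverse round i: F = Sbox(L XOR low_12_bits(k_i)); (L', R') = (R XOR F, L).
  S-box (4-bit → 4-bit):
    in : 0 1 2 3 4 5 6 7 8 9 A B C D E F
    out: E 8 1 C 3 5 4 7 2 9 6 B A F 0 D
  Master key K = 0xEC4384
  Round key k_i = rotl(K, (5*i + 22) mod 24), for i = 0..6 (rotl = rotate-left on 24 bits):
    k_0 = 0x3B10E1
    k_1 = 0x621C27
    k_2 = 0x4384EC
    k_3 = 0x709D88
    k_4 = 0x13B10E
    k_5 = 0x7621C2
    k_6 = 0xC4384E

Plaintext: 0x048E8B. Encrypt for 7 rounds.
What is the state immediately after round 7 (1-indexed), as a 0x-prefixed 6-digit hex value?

0xC6645E

s_0 = plaintext = 0x048E8B
s_1 = Round(s_0, k_0) = 0xE8B00E
s_2 = Round(s_1, k_1) = 0x00E492
s_3 = Round(s_2, k_2) = 0x492E7E
s_4 = Round(s_3, k_3) = 0xE7E846
s_5 = Round(s_4, k_4) = 0x84674C
s_6 = Round(s_5, k_5) = 0x74CC66
s_7 = Round(s_6, k_6) = 0xC6645E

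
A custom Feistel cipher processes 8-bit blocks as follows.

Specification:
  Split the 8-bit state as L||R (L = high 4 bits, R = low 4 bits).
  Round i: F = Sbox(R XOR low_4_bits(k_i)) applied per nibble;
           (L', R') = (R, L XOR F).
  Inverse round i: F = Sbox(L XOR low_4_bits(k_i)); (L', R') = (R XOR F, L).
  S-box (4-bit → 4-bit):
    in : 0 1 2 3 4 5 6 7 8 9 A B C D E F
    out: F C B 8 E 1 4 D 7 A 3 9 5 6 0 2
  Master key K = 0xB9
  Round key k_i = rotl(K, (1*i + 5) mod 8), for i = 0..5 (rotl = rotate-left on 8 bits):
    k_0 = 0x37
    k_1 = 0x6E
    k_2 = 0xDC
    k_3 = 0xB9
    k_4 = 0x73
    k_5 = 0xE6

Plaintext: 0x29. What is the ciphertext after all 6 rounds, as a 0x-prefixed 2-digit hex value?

0x1F

s_0 = plaintext = 0x29
s_1 = Round(s_0, k_0) = 0x92
s_2 = Round(s_1, k_1) = 0x2C
s_3 = Round(s_2, k_2) = 0xCD
s_4 = Round(s_3, k_3) = 0xD2
s_5 = Round(s_4, k_4) = 0x21
s_6 = Round(s_5, k_5) = 0x1F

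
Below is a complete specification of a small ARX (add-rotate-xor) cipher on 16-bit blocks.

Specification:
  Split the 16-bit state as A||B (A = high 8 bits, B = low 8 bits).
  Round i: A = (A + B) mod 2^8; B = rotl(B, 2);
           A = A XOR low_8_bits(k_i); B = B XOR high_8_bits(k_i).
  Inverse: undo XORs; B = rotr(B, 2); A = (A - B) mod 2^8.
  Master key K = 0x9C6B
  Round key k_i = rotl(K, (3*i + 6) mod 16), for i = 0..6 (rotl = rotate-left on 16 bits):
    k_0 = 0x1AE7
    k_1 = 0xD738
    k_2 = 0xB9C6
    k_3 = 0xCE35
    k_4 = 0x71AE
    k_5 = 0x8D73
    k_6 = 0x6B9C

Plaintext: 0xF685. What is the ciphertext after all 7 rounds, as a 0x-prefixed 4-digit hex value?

0x66DF

s_0 = plaintext = 0xF685
s_1 = Round(s_0, k_0) = 0x9C0C
s_2 = Round(s_1, k_1) = 0x90E7
s_3 = Round(s_2, k_2) = 0xB126
s_4 = Round(s_3, k_3) = 0xE256
s_5 = Round(s_4, k_4) = 0x9628
s_6 = Round(s_5, k_5) = 0xCD2D
s_7 = Round(s_6, k_6) = 0x66DF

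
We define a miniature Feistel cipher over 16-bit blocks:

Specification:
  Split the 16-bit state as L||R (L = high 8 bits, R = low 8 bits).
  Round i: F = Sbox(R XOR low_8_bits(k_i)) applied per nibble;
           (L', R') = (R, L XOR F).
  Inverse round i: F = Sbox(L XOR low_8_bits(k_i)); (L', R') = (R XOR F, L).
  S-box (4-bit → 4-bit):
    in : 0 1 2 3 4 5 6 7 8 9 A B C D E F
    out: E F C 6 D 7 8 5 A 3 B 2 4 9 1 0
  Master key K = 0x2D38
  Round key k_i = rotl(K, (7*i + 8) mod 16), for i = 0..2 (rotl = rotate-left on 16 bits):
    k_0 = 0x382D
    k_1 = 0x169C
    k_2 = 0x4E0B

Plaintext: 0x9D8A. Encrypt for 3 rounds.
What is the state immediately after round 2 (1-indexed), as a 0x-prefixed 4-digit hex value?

s_0 = plaintext = 0x9D8A
s_1 = Round(s_0, k_0) = 0x8A28
s_2 = Round(s_1, k_1) = 0x28A7
s_3 = Round(s_2, k_2) = 0xA79C

0x28A7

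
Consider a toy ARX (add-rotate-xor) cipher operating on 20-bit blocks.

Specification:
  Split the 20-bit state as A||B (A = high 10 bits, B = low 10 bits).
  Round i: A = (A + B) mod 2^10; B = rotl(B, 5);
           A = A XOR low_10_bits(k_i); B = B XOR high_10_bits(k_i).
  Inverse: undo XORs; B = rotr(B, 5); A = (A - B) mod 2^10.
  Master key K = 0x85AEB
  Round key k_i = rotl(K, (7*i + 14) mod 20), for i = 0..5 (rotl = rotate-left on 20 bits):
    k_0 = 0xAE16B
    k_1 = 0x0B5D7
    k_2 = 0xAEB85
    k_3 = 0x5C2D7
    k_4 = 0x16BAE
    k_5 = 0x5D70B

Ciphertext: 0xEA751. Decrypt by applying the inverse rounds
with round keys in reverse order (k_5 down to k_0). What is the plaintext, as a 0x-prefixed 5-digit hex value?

s_0 = ciphertext = 0xEA751
s_1 = InvRound(s_0, k_5) = 0x04491
s_2 = InvRound(s_1, k_4) = 0x96566
s_3 = InvRound(s_2, k_3) = 0x73AC0
s_4 = InvRound(s_3, k_2) = 0xC2343
s_5 = InvRound(s_4, k_1) = 0x411DB
s_6 = InvRound(s_5, k_0) = 0xFD07B

0xFD07B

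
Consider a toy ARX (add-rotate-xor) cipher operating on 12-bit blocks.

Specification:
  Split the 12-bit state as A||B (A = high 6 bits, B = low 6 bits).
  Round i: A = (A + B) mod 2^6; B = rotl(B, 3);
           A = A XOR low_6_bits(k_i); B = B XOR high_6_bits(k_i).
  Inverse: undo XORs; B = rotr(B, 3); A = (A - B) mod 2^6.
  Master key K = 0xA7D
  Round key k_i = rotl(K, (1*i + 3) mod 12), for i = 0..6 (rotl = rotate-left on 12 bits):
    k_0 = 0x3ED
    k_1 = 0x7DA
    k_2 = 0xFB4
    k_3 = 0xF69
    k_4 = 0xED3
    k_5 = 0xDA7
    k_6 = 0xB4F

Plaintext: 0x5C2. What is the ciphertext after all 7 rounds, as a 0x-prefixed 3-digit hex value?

s_0 = plaintext = 0x5C2
s_1 = Round(s_0, k_0) = 0xD1F
s_2 = Round(s_1, k_1) = 0x264
s_3 = Round(s_2, k_2) = 0x65A
s_4 = Round(s_3, k_3) = 0x6AE
s_5 = Round(s_4, k_4) = 0x6CE
s_6 = Round(s_5, k_5) = 0x387
s_7 = Round(s_6, k_6) = 0x695

0x695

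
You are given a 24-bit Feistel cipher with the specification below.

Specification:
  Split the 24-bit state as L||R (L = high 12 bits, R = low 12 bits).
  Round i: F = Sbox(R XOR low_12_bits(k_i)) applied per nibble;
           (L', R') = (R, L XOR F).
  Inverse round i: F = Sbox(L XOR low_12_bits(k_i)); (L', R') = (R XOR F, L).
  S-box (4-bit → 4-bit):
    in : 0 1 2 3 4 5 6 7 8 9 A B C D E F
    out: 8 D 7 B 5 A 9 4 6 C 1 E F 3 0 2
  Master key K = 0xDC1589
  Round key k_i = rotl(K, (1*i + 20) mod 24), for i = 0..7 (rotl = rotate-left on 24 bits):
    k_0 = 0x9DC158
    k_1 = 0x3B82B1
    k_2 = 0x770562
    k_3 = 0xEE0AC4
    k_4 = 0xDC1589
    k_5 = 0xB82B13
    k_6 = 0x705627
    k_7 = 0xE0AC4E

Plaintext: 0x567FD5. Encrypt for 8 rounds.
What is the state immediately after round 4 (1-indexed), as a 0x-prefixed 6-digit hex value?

0x5A79A4

s_0 = plaintext = 0x567FD5
s_1 = Round(s_0, k_0) = 0xFD5504
s_2 = Round(s_1, k_1) = 0x504B3F
s_3 = Round(s_2, k_2) = 0xB3F5A7
s_4 = Round(s_3, k_3) = 0x5A79A4
s_5 = Round(s_4, k_4) = 0x9A4AD4
s_6 = Round(s_5, k_5) = 0xAD4450
s_7 = Round(s_6, k_6) = 0x450D90
s_8 = Round(s_7, k_7) = 0xD90960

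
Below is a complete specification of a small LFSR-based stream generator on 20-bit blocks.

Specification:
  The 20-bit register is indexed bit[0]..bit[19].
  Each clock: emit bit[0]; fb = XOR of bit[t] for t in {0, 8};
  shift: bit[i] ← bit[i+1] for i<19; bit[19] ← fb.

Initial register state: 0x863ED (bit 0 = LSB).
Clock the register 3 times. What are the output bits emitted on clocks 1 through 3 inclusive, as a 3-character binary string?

reg_0 = 0x863ED
clock 1: out=1, reg = 0x431F6
clock 2: out=0, reg = 0xA18FB
clock 3: out=1, reg = 0xD0C7D

101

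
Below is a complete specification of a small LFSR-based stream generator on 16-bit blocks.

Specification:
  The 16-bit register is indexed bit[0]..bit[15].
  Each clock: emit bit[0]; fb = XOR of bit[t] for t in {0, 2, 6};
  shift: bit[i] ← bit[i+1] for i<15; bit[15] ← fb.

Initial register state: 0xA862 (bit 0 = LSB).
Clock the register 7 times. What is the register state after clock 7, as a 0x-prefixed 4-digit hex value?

reg_0 = 0xA862
clock 1: out=0, reg = 0xD431
clock 2: out=1, reg = 0xEA18
clock 3: out=0, reg = 0x750C
clock 4: out=0, reg = 0xBA86
clock 5: out=0, reg = 0xDD43
clock 6: out=1, reg = 0x6EA1
clock 7: out=1, reg = 0xB750

0xB750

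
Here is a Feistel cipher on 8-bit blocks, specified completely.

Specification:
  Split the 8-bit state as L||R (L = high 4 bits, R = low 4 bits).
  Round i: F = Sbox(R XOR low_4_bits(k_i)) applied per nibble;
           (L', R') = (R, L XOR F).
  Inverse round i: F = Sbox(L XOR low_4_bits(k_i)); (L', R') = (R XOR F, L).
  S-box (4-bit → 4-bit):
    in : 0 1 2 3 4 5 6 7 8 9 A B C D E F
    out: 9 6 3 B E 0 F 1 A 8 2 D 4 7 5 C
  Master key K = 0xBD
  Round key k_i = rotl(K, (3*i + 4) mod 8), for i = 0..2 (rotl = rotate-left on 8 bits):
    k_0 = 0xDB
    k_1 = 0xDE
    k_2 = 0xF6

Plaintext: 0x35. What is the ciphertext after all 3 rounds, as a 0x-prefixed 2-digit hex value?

0xFE

s_0 = plaintext = 0x35
s_1 = Round(s_0, k_0) = 0x56
s_2 = Round(s_1, k_1) = 0x6F
s_3 = Round(s_2, k_2) = 0xFE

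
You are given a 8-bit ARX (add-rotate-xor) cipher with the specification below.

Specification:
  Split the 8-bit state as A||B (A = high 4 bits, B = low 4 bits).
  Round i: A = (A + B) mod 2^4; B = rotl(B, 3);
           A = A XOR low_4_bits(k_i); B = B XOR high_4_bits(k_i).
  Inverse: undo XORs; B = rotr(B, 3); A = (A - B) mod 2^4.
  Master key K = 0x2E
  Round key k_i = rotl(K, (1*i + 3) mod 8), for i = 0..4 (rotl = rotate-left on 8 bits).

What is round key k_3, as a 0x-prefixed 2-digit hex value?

K = 0x2E
k_0 = rotl(K, (1*0+3) mod 8) = rotl(K, 3) = 0x71
k_1 = rotl(K, (1*1+3) mod 8) = rotl(K, 4) = 0xE2
k_2 = rotl(K, (1*2+3) mod 8) = rotl(K, 5) = 0xC5
k_3 = rotl(K, (1*3+3) mod 8) = rotl(K, 6) = 0x8B

0x8B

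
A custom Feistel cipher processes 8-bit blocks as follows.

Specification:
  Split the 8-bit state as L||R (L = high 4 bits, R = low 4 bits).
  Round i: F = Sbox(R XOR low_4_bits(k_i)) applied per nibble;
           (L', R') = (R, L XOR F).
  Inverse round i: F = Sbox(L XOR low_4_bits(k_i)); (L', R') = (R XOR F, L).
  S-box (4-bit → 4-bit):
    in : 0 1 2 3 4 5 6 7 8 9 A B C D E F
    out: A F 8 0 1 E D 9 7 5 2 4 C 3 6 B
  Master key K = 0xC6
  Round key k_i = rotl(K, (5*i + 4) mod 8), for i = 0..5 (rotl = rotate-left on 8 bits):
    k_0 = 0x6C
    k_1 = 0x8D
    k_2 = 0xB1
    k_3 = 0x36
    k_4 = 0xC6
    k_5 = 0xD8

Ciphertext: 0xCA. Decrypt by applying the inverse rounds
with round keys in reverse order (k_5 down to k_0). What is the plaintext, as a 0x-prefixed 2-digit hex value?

0xDB

s_0 = ciphertext = 0xCA
s_1 = InvRound(s_0, k_5) = 0xBC
s_2 = InvRound(s_1, k_4) = 0xFB
s_3 = InvRound(s_2, k_3) = 0xEF
s_4 = InvRound(s_3, k_2) = 0x4E
s_5 = InvRound(s_4, k_1) = 0xB4
s_6 = InvRound(s_5, k_0) = 0xDB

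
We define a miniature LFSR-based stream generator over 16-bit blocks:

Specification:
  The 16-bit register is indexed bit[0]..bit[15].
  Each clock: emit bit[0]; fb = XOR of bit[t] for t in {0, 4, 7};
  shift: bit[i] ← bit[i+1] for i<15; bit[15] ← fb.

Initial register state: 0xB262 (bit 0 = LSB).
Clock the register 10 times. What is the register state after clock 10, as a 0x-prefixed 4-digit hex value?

0x082C

reg_0 = 0xB262
clock 1: out=0, reg = 0x5931
clock 2: out=1, reg = 0x2C98
clock 3: out=0, reg = 0x164C
clock 4: out=0, reg = 0x0B26
clock 5: out=0, reg = 0x0593
clock 6: out=1, reg = 0x82C9
clock 7: out=1, reg = 0x4164
clock 8: out=0, reg = 0x20B2
clock 9: out=0, reg = 0x1059
clock 10: out=1, reg = 0x082C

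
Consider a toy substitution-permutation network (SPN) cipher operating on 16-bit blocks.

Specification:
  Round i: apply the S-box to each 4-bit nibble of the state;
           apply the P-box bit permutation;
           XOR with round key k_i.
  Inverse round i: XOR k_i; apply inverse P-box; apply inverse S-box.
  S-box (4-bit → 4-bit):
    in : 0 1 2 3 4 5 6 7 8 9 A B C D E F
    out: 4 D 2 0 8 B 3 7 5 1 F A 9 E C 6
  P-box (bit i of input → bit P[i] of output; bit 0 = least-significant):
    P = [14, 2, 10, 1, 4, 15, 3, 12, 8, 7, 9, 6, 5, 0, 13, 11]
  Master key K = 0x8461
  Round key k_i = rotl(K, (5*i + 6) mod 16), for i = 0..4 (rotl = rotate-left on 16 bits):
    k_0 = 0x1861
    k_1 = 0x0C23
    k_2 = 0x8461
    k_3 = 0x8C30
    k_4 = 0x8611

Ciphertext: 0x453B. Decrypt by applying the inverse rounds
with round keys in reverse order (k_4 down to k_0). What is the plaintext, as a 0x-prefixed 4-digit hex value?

0x3092

s_0 = ciphertext = 0x453B
s_1 = InvRound(s_0, k_4) = 0x98FC
s_2 = InvRound(s_1, k_3) = 0x3BEF
s_3 = InvRound(s_2, k_2) = 0xE7DD
s_4 = InvRound(s_3, k_1) = 0x1A75
s_5 = InvRound(s_4, k_0) = 0x3092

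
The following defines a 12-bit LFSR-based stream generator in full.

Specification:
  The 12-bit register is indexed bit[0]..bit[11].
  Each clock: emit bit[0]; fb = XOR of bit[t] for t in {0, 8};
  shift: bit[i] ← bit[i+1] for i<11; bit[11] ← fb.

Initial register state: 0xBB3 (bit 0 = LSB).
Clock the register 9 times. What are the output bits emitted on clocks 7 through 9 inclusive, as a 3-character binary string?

reg_0 = 0xBB3
clock 1: out=1, reg = 0x5D9
clock 2: out=1, reg = 0x2EC
clock 3: out=0, reg = 0x176
clock 4: out=0, reg = 0x8BB
clock 5: out=1, reg = 0xC5D
clock 6: out=1, reg = 0xE2E
clock 7: out=0, reg = 0x717
clock 8: out=1, reg = 0x38B
clock 9: out=1, reg = 0x1C5

011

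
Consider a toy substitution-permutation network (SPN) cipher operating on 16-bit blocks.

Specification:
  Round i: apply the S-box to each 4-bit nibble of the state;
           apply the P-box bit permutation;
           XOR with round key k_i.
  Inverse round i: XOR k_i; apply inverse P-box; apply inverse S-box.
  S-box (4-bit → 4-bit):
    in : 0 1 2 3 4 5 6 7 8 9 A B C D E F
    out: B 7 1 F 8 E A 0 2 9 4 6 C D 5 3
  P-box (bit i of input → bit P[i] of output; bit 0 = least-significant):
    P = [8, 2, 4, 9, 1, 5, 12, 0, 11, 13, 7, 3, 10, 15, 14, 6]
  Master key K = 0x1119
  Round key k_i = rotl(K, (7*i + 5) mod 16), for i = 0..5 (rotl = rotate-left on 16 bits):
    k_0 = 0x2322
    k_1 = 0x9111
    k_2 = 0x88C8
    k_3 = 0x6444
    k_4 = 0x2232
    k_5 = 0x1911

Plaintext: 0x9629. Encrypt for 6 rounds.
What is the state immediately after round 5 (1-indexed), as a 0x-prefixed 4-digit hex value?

0x9F26

s_0 = plaintext = 0x9629
s_1 = Round(s_0, k_0) = 0x0468
s_2 = Round(s_1, k_1) = 0x157C
s_3 = Round(s_2, k_2) = 0x6E50
s_4 = Round(s_3, k_3) = 0xFFA1
s_5 = Round(s_4, k_4) = 0x9F26
s_6 = Round(s_5, k_5) = 0x3757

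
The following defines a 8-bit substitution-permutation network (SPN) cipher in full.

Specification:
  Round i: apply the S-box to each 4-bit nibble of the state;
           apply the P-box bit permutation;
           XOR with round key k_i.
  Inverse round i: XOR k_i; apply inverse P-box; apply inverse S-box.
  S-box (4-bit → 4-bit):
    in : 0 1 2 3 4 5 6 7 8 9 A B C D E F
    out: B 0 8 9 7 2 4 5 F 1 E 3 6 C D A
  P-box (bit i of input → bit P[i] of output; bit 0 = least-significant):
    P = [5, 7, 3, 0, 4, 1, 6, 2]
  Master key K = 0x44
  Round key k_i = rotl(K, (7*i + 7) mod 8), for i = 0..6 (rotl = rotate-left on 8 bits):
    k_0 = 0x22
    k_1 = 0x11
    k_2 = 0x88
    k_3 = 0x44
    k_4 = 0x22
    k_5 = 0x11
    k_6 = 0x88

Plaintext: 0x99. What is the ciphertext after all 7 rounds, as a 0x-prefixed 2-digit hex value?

s_0 = plaintext = 0x99
s_1 = Round(s_0, k_0) = 0x12
s_2 = Round(s_1, k_1) = 0x10
s_3 = Round(s_2, k_2) = 0x29
s_4 = Round(s_3, k_3) = 0x60
s_5 = Round(s_4, k_4) = 0xC3
s_6 = Round(s_5, k_5) = 0x72
s_7 = Round(s_6, k_6) = 0xD9

0xD9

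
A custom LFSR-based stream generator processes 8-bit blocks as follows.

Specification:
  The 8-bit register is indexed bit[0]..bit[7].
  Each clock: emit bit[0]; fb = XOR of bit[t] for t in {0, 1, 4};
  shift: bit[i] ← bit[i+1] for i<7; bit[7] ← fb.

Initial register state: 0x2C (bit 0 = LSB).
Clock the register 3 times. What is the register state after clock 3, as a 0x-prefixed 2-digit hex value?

0x05

reg_0 = 0x2C
clock 1: out=0, reg = 0x16
clock 2: out=0, reg = 0x0B
clock 3: out=1, reg = 0x05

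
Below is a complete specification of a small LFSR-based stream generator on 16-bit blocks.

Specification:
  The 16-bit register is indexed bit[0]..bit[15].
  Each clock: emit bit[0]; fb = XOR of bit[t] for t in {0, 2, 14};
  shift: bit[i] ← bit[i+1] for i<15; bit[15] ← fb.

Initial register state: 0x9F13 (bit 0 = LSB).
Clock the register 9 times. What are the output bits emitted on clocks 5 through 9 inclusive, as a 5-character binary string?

10001

reg_0 = 0x9F13
clock 1: out=1, reg = 0xCF89
clock 2: out=1, reg = 0x67C4
clock 3: out=0, reg = 0x33E2
clock 4: out=0, reg = 0x19F1
clock 5: out=1, reg = 0x8CF8
clock 6: out=0, reg = 0x467C
clock 7: out=0, reg = 0x233E
clock 8: out=0, reg = 0x919F
clock 9: out=1, reg = 0x48CF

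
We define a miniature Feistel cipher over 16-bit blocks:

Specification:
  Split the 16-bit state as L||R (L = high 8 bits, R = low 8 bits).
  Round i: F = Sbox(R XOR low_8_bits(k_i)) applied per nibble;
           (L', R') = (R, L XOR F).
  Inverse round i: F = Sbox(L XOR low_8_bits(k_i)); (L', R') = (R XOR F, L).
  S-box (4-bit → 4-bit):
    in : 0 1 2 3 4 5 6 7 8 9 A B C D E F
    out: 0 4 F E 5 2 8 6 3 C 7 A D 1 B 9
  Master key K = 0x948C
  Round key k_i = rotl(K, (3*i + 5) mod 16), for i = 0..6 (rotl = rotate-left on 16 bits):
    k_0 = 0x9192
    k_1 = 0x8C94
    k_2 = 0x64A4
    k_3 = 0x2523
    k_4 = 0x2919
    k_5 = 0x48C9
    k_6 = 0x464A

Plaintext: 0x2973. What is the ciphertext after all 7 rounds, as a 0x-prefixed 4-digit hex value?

0x0A99

s_0 = plaintext = 0x2973
s_1 = Round(s_0, k_0) = 0x739D
s_2 = Round(s_1, k_1) = 0x9D7F
s_3 = Round(s_2, k_2) = 0x7F87
s_4 = Round(s_3, k_3) = 0x870A
s_5 = Round(s_4, k_4) = 0x0AC9
s_6 = Round(s_5, k_5) = 0xC90A
s_7 = Round(s_6, k_6) = 0x0A99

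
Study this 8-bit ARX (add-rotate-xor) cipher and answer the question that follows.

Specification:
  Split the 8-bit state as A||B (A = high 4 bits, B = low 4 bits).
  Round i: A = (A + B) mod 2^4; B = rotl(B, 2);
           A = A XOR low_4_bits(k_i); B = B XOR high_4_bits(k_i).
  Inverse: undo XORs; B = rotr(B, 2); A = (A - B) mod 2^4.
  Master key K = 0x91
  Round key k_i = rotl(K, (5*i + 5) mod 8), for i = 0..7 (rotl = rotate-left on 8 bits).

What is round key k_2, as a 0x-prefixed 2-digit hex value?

K = 0x91
k_0 = rotl(K, (5*0+5) mod 8) = rotl(K, 5) = 0x32
k_1 = rotl(K, (5*1+5) mod 8) = rotl(K, 2) = 0x46
k_2 = rotl(K, (5*2+5) mod 8) = rotl(K, 7) = 0xC8

0xC8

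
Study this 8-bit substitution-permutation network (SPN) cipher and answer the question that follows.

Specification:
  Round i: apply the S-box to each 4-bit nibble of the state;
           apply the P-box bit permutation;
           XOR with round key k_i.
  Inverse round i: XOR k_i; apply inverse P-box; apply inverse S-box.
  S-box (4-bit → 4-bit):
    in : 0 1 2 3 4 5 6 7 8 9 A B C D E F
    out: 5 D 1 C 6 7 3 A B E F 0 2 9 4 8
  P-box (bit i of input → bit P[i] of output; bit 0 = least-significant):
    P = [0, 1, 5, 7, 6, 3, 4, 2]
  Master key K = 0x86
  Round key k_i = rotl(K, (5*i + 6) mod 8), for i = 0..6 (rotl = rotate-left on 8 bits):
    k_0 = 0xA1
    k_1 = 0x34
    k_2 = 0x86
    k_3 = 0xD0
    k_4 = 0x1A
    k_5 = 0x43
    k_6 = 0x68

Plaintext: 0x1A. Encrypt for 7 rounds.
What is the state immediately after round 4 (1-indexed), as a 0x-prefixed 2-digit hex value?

0xE8

s_0 = plaintext = 0x1A
s_1 = Round(s_0, k_0) = 0x56
s_2 = Round(s_1, k_1) = 0x6F
s_3 = Round(s_2, k_2) = 0x4E
s_4 = Round(s_3, k_3) = 0xE8
s_5 = Round(s_4, k_4) = 0x89
s_6 = Round(s_5, k_5) = 0xAD
s_7 = Round(s_6, k_6) = 0xB5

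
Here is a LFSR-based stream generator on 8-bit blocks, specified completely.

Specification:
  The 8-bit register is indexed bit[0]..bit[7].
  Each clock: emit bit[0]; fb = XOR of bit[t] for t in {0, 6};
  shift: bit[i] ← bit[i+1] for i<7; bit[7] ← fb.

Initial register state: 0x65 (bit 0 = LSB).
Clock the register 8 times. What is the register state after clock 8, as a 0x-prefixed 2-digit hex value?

reg_0 = 0x65
clock 1: out=1, reg = 0x32
clock 2: out=0, reg = 0x19
clock 3: out=1, reg = 0x8C
clock 4: out=0, reg = 0x46
clock 5: out=0, reg = 0xA3
clock 6: out=1, reg = 0xD1
clock 7: out=1, reg = 0x68
clock 8: out=0, reg = 0xB4

0xB4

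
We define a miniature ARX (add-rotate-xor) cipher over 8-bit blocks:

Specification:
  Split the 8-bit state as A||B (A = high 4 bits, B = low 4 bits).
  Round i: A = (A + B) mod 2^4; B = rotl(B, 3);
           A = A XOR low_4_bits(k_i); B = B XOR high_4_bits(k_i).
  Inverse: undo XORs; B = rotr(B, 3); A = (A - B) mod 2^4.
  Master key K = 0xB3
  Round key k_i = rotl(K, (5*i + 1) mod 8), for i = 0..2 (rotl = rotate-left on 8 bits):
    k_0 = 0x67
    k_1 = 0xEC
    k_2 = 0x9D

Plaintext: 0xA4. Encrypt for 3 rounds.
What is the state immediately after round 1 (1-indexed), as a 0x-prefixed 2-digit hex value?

0x94

s_0 = plaintext = 0xA4
s_1 = Round(s_0, k_0) = 0x94
s_2 = Round(s_1, k_1) = 0x1C
s_3 = Round(s_2, k_2) = 0x0F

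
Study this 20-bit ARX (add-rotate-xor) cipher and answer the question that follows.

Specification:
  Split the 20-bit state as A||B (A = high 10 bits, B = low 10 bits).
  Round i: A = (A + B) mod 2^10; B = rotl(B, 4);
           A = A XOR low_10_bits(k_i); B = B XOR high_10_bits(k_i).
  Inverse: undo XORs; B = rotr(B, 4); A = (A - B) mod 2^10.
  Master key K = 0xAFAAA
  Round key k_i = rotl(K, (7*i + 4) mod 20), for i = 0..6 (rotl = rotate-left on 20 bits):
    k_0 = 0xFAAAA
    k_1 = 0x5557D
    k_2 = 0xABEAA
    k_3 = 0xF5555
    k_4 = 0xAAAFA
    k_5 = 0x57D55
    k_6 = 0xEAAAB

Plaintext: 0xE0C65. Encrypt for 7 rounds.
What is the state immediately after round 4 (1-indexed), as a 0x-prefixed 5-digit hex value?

s_0 = plaintext = 0xE0C65
s_1 = Round(s_0, k_0) = 0x509BB
s_2 = Round(s_1, k_1) = 0xE02E3
s_3 = Round(s_2, k_2) = 0x32494
s_4 = Round(s_3, k_3) = 0x02297
s_5 = Round(s_4, k_4) = 0x197D0
s_6 = Round(s_5, k_5) = 0x58050
s_7 = Round(s_6, k_6) = 0xC6EAB

0x02297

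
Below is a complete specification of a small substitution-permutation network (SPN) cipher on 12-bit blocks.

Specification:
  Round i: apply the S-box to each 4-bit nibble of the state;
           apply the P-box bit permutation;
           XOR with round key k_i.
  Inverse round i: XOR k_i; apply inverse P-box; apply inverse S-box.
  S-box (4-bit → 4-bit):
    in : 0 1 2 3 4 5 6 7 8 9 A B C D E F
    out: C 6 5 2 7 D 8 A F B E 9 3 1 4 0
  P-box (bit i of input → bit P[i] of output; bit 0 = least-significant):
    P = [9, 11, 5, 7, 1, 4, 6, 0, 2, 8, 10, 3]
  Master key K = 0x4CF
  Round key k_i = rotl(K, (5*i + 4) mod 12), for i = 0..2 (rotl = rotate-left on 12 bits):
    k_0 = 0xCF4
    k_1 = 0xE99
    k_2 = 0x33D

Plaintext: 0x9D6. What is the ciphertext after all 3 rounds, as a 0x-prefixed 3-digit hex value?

s_0 = plaintext = 0x9D6
s_1 = Round(s_0, k_0) = 0xD7A
s_2 = Round(s_1, k_1) = 0x62C
s_3 = Round(s_2, k_2) = 0x977

0x977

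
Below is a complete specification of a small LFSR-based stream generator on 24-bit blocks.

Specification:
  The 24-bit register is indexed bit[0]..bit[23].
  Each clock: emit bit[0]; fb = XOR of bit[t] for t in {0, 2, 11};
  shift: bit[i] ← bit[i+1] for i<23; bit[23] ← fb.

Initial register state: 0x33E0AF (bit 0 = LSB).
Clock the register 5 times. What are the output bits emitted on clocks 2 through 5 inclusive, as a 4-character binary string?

1110

reg_0 = 0x33E0AF
clock 1: out=1, reg = 0x19F057
clock 2: out=1, reg = 0x0CF82B
clock 3: out=1, reg = 0x067C15
clock 4: out=1, reg = 0x833E0A
clock 5: out=0, reg = 0xC19F05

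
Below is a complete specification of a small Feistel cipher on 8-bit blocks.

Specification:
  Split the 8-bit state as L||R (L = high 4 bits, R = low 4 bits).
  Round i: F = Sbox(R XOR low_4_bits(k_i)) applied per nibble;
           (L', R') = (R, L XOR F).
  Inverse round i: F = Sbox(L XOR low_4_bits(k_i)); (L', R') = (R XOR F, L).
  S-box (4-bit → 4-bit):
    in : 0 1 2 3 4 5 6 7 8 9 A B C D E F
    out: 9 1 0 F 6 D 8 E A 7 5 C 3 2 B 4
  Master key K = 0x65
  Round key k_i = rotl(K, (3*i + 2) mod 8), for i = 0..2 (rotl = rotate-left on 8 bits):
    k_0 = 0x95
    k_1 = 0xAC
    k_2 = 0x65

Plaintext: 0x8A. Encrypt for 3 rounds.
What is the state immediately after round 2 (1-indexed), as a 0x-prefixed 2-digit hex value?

0xC3

s_0 = plaintext = 0x8A
s_1 = Round(s_0, k_0) = 0xAC
s_2 = Round(s_1, k_1) = 0xC3
s_3 = Round(s_2, k_2) = 0x34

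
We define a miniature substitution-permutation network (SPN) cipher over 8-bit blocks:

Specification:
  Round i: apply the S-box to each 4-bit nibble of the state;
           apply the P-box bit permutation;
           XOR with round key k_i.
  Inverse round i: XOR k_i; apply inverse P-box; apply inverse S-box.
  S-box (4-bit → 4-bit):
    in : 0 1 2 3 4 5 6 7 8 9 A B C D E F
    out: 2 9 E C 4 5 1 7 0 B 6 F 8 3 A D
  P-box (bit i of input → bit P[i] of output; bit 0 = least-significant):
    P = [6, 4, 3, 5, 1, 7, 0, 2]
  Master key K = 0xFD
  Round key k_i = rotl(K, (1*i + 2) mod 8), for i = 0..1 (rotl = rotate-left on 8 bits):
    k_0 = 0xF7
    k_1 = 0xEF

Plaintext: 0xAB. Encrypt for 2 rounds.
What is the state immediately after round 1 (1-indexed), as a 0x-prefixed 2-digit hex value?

s_0 = plaintext = 0xAB
s_1 = Round(s_0, k_0) = 0x0E
s_2 = Round(s_1, k_1) = 0x5F

0x0E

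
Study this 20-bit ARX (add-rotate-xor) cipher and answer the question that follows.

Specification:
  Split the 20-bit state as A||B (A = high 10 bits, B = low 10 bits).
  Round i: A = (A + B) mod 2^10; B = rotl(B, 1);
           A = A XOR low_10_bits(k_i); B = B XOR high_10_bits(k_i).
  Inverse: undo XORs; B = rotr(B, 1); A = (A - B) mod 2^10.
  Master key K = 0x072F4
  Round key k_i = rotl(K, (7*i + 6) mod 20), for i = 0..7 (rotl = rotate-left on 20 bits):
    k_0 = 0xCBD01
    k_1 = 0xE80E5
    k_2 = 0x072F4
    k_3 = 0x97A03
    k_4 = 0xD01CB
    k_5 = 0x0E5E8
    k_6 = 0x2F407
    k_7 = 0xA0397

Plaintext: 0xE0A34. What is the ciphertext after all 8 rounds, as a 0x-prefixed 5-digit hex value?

s_0 = plaintext = 0xE0A34
s_1 = Round(s_0, k_0) = 0x2DF46
s_2 = Round(s_1, k_1) = 0xC612D
s_3 = Round(s_2, k_2) = 0xAC646
s_4 = Round(s_3, k_3) = 0xBD2D3
s_5 = Round(s_4, k_4) = 0x032E7
s_6 = Round(s_5, k_5) = 0xC6DF6
s_7 = Round(s_6, k_6) = 0x45B51
s_8 = Round(s_7, k_7) = 0xFC023

0xFC023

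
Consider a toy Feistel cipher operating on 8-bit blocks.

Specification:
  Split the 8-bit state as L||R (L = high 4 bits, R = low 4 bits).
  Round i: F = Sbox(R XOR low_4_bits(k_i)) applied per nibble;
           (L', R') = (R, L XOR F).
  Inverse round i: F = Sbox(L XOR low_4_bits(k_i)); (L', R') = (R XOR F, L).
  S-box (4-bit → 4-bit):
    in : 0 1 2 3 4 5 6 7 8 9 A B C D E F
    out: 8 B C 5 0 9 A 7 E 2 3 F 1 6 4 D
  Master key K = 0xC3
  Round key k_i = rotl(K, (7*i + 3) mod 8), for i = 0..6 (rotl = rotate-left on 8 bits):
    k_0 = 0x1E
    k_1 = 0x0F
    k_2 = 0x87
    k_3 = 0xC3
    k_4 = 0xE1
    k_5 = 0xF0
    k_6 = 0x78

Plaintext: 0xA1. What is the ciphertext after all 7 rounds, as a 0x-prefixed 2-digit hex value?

s_0 = plaintext = 0xA1
s_1 = Round(s_0, k_0) = 0x17
s_2 = Round(s_1, k_1) = 0x7F
s_3 = Round(s_2, k_2) = 0xF9
s_4 = Round(s_3, k_3) = 0x9C
s_5 = Round(s_4, k_4) = 0xCF
s_6 = Round(s_5, k_5) = 0xF1
s_7 = Round(s_6, k_6) = 0x1D

0x1D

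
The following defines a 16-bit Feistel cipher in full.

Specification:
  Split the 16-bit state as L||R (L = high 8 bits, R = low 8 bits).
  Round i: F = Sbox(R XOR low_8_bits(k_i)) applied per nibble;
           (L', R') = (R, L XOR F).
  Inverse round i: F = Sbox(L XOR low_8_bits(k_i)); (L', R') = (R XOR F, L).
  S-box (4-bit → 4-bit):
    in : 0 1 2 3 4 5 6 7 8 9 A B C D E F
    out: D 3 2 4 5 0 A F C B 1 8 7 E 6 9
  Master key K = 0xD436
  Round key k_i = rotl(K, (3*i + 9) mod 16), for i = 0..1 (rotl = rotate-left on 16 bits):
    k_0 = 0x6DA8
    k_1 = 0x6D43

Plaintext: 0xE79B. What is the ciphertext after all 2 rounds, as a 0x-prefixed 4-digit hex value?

0xA3F6

s_0 = plaintext = 0xE79B
s_1 = Round(s_0, k_0) = 0x9BA3
s_2 = Round(s_1, k_1) = 0xA3F6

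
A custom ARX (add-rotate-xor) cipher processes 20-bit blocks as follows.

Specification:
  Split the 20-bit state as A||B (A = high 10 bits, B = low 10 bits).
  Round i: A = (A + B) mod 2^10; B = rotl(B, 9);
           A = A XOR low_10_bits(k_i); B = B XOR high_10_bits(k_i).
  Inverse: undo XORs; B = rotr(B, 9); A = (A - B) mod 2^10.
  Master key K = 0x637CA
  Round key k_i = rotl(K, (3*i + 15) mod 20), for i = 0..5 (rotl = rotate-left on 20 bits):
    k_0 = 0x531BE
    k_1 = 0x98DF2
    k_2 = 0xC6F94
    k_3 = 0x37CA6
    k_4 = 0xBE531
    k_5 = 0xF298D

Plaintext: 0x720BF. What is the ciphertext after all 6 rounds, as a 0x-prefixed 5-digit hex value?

0x5FCFC

s_0 = plaintext = 0x720BF
s_1 = Round(s_0, k_0) = 0xCE713
s_2 = Round(s_1, k_1) = 0xEF9EA
s_3 = Round(s_2, k_2) = 0x8F3EE
s_4 = Round(s_3, k_3) = 0xA3128
s_5 = Round(s_4, k_4) = 0xA166D
s_6 = Round(s_5, k_5) = 0x5FCFC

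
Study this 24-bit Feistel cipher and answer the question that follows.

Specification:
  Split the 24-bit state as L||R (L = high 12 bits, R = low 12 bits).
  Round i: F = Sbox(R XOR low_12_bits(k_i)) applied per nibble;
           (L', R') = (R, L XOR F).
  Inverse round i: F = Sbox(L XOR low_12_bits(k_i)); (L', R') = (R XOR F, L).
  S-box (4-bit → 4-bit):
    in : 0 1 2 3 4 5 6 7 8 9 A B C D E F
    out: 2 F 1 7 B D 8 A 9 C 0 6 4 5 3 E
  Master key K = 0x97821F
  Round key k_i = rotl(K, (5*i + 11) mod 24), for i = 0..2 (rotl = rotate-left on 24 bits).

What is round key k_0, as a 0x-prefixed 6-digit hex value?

0x10FCBC

K = 0x97821F
k_0 = rotl(K, (5*0+11) mod 24) = rotl(K, 11) = 0x10FCBC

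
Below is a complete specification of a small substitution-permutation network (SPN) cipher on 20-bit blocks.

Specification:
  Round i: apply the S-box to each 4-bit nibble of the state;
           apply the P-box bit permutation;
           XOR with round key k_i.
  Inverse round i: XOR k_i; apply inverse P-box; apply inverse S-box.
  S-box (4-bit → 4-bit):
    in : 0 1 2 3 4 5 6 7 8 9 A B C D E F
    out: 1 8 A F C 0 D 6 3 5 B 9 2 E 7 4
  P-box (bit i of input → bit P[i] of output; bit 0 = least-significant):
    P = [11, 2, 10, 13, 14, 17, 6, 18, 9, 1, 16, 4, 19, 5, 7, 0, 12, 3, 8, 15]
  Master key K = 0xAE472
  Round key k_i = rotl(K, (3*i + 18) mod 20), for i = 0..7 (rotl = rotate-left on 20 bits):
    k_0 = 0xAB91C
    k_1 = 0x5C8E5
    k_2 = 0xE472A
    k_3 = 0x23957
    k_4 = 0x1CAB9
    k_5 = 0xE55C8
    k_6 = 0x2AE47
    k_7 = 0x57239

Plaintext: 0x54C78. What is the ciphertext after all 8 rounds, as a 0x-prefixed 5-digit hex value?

0x09E3E

s_0 = plaintext = 0x54C78
s_1 = Round(s_0, k_0) = 0x8B1DB
s_2 = Round(s_1, k_1) = 0xBF0BC
s_3 = Round(s_2, k_2) = 0xA95AE
s_4 = Round(s_3, k_3) = 0xCE5DB
s_5 = Round(s_4, k_4) = 0xFE251
s_6 = Round(s_5, k_5) = 0x6747A
s_7 = Round(s_6, k_6) = 0x117B3
s_8 = Round(s_7, k_7) = 0x09E3E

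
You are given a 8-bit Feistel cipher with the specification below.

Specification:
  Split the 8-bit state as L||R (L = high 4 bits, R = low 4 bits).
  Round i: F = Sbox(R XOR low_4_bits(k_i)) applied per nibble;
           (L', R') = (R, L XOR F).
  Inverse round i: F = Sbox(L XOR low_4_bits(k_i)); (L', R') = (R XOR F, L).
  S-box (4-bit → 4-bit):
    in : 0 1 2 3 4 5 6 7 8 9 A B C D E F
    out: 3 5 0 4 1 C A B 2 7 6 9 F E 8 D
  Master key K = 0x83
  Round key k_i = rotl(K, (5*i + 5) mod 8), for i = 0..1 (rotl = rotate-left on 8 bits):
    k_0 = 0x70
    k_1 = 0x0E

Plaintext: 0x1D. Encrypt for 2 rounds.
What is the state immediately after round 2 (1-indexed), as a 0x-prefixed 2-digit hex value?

s_0 = plaintext = 0x1D
s_1 = Round(s_0, k_0) = 0xDF
s_2 = Round(s_1, k_1) = 0xF8

0xF8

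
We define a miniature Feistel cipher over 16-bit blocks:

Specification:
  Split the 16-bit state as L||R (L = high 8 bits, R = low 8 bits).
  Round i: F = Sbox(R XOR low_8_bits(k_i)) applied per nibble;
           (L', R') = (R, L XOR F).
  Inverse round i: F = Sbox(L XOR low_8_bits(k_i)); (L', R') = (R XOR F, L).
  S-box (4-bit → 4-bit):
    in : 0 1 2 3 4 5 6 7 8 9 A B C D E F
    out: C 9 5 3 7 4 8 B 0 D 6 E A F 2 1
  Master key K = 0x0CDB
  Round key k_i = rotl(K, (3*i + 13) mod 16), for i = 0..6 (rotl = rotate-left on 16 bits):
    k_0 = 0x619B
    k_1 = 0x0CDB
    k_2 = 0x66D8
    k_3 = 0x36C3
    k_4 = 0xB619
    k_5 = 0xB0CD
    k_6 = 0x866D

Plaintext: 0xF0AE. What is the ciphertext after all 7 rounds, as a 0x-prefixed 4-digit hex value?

s_0 = plaintext = 0xF0AE
s_1 = Round(s_0, k_0) = 0xAEC4
s_2 = Round(s_1, k_1) = 0xC43F
s_3 = Round(s_2, k_2) = 0x3FEF
s_4 = Round(s_3, k_3) = 0xEF65
s_5 = Round(s_4, k_4) = 0x6555
s_6 = Round(s_5, k_5) = 0x55B5
s_7 = Round(s_6, k_6) = 0xB5A5

0xB5A5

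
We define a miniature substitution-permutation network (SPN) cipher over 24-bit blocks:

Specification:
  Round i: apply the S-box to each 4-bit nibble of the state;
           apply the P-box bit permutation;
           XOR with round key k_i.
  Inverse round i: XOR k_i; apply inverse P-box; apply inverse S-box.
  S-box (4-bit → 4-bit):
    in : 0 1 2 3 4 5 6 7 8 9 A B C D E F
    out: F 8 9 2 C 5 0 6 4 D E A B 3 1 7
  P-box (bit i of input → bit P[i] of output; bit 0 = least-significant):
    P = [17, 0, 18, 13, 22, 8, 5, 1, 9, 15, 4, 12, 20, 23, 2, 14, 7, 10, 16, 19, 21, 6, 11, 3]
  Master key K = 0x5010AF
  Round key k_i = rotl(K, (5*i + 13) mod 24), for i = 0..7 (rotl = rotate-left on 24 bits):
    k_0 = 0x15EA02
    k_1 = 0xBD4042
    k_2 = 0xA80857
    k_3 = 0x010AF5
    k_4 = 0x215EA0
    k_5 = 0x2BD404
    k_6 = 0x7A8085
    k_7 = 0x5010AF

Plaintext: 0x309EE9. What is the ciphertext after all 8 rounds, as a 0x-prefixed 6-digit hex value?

s_0 = plaintext = 0x309EE9
s_1 = Round(s_0, k_0) = 0x4A8CC6
s_2 = Round(s_1, k_1) = 0xF4DF4C
s_3 = Round(s_2, k_2) = 0x13A224
s_4 = Round(s_3, k_3) = 0xC57CFB
s_5 = Round(s_4, k_4) = 0xC0ED4D
s_6 = Round(s_5, k_5) = 0x1052EF
s_7 = Round(s_6, k_6) = 0x259608
s_8 = Round(s_7, k_7) = 0x255101

0x255101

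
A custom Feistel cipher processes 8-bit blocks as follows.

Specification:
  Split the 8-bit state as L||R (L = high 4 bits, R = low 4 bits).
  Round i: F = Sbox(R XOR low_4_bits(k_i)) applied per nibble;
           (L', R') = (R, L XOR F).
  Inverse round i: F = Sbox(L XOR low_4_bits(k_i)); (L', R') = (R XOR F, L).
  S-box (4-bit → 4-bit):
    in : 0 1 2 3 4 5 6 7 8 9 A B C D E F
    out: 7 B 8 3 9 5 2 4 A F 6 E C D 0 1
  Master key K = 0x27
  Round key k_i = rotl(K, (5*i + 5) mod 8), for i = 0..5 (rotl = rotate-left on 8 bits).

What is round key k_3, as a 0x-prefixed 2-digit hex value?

0x72

K = 0x27
k_0 = rotl(K, (5*0+5) mod 8) = rotl(K, 5) = 0xE4
k_1 = rotl(K, (5*1+5) mod 8) = rotl(K, 2) = 0x9C
k_2 = rotl(K, (5*2+5) mod 8) = rotl(K, 7) = 0x93
k_3 = rotl(K, (5*3+5) mod 8) = rotl(K, 4) = 0x72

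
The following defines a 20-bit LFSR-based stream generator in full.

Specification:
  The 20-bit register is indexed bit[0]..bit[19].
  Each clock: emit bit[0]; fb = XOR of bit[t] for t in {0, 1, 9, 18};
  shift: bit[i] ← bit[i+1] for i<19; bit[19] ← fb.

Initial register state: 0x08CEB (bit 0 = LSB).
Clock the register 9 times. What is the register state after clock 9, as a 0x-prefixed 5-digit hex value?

reg_0 = 0x08CEB
clock 1: out=1, reg = 0x04675
clock 2: out=1, reg = 0x0233A
clock 3: out=0, reg = 0x0119D
clock 4: out=1, reg = 0x808CE
clock 5: out=0, reg = 0xC0467
clock 6: out=1, reg = 0xE0233
clock 7: out=1, reg = 0x70119
clock 8: out=1, reg = 0x3808C
clock 9: out=0, reg = 0x1C046

0x1C046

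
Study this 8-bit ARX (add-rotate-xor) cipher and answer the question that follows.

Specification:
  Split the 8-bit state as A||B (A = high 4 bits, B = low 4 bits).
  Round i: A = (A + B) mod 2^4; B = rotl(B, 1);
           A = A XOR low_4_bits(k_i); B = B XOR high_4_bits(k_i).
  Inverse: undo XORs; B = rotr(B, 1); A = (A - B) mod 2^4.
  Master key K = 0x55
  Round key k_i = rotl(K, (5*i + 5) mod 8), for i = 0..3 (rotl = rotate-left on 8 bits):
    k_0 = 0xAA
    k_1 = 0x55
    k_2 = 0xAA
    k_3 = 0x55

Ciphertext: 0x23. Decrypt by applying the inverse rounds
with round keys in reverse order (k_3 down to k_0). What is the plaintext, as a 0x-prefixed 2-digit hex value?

0xE3

s_0 = ciphertext = 0x23
s_1 = InvRound(s_0, k_3) = 0x43
s_2 = InvRound(s_1, k_2) = 0x2C
s_3 = InvRound(s_2, k_1) = 0xBC
s_4 = InvRound(s_3, k_0) = 0xE3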